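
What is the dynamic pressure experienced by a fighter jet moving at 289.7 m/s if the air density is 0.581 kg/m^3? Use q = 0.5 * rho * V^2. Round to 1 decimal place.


Step 1: V^2 = 289.7^2 = 83926.09
Step 2: q = 0.5 * 0.581 * 83926.09
Step 3: q = 24380.5 Pa

24380.5


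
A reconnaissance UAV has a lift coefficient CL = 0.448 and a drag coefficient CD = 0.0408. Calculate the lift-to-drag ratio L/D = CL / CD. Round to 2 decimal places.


Step 1: L/D = CL / CD = 0.448 / 0.0408
Step 2: L/D = 10.98

10.98


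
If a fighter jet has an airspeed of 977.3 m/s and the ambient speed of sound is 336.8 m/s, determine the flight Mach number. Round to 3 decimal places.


Step 1: M = V / a = 977.3 / 336.8
Step 2: M = 2.902

2.902


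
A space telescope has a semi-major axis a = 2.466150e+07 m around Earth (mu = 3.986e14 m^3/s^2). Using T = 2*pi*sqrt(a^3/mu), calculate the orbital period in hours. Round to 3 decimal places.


Step 1: a^3 / mu = 1.499887e+22 / 3.986e14 = 3.762887e+07
Step 2: sqrt(3.762887e+07) = 6134.2375 s
Step 3: T = 2*pi * 6134.2375 = 38542.55 s
Step 4: T in hours = 38542.55 / 3600 = 10.706 hours

10.706


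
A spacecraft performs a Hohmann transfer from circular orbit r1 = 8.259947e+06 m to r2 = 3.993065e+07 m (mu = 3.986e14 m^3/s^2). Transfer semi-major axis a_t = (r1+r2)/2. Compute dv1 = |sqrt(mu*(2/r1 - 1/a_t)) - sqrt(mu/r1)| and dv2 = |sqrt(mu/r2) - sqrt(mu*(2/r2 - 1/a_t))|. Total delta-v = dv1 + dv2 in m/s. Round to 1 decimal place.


Step 1: Transfer semi-major axis a_t = (8.259947e+06 + 3.993065e+07) / 2 = 2.409530e+07 m
Step 2: v1 (circular at r1) = sqrt(mu/r1) = 6946.72 m/s
Step 3: v_t1 = sqrt(mu*(2/r1 - 1/a_t)) = 8942.67 m/s
Step 4: dv1 = |8942.67 - 6946.72| = 1995.94 m/s
Step 5: v2 (circular at r2) = 3159.48 m/s, v_t2 = 1849.86 m/s
Step 6: dv2 = |3159.48 - 1849.86| = 1309.62 m/s
Step 7: Total delta-v = 1995.94 + 1309.62 = 3305.6 m/s

3305.6


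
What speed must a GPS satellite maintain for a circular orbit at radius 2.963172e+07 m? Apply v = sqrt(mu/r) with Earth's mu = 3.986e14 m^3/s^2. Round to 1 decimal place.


Step 1: mu / r = 3.986e14 / 2.963172e+07 = 13451800.9754
Step 2: v = sqrt(13451800.9754) = 3667.7 m/s

3667.7


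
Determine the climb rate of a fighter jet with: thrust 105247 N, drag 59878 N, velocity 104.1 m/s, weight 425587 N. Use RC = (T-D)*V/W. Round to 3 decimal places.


Step 1: Excess thrust = T - D = 105247 - 59878 = 45369 N
Step 2: Excess power = 45369 * 104.1 = 4722912.9 W
Step 3: RC = 4722912.9 / 425587 = 11.097 m/s

11.097


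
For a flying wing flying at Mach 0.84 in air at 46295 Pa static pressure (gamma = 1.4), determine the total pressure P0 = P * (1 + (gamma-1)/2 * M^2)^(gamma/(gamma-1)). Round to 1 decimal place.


Step 1: (gamma-1)/2 * M^2 = 0.2 * 0.7056 = 0.14112
Step 2: 1 + 0.14112 = 1.14112
Step 3: Exponent gamma/(gamma-1) = 3.5
Step 4: P0 = 46295 * 1.14112^3.5 = 73484.2 Pa

73484.2


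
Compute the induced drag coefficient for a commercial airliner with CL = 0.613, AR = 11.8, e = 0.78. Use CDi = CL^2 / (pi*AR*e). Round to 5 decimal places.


Step 1: CL^2 = 0.613^2 = 0.375769
Step 2: pi * AR * e = 3.14159 * 11.8 * 0.78 = 28.915219
Step 3: CDi = 0.375769 / 28.915219 = 0.01300

0.01300


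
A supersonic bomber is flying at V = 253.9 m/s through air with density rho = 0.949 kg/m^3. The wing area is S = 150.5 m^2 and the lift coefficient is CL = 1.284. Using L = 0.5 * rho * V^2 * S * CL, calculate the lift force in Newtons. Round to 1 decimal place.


Step 1: Calculate dynamic pressure q = 0.5 * 0.949 * 253.9^2 = 0.5 * 0.949 * 64465.21 = 30588.7421 Pa
Step 2: Multiply by wing area and lift coefficient: L = 30588.7421 * 150.5 * 1.284
Step 3: L = 4603605.6928 * 1.284 = 5911029.7 N

5911029.7


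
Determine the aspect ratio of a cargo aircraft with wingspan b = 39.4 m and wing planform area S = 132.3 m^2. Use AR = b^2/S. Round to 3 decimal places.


Step 1: b^2 = 39.4^2 = 1552.36
Step 2: AR = 1552.36 / 132.3 = 11.734

11.734


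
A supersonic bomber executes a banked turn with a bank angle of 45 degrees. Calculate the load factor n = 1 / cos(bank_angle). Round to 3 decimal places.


Step 1: Convert 45 degrees to radians = 0.785398
Step 2: cos(45 deg) = 0.707107
Step 3: n = 1 / 0.707107 = 1.414

1.414


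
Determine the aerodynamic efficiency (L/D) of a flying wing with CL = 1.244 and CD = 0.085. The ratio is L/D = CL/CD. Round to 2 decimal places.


Step 1: L/D = CL / CD = 1.244 / 0.085
Step 2: L/D = 14.64

14.64


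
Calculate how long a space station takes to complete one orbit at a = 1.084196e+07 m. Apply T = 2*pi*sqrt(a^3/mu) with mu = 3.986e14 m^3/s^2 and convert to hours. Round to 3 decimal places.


Step 1: a^3 / mu = 1.274452e+21 / 3.986e14 = 3.197320e+06
Step 2: sqrt(3.197320e+06) = 1788.1051 s
Step 3: T = 2*pi * 1788.1051 = 11235.0 s
Step 4: T in hours = 11235.0 / 3600 = 3.121 hours

3.121


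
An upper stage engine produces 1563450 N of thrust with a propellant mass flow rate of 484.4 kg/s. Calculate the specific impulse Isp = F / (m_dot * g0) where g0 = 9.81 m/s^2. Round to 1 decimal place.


Step 1: m_dot * g0 = 484.4 * 9.81 = 4751.96
Step 2: Isp = 1563450 / 4751.96 = 329.0 s

329.0


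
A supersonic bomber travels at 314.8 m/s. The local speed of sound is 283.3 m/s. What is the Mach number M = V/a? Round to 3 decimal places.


Step 1: M = V / a = 314.8 / 283.3
Step 2: M = 1.111

1.111


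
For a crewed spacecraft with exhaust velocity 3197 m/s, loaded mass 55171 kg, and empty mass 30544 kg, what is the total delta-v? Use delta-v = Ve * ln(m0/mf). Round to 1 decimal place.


Step 1: Mass ratio m0/mf = 55171 / 30544 = 1.806279
Step 2: ln(1.806279) = 0.591269
Step 3: delta-v = 3197 * 0.591269 = 1890.3 m/s

1890.3


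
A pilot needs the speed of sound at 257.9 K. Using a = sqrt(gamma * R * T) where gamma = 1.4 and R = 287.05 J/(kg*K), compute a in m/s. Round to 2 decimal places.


Step 1: gamma * R * T = 1.4 * 287.05 * 257.9 = 103642.273
Step 2: a = sqrt(103642.273) = 321.94 m/s

321.94


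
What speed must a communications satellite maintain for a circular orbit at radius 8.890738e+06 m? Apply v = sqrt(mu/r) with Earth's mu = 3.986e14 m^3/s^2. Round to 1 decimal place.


Step 1: mu / r = 3.986e14 / 8.890738e+06 = 44833173.5791
Step 2: v = sqrt(44833173.5791) = 6695.8 m/s

6695.8


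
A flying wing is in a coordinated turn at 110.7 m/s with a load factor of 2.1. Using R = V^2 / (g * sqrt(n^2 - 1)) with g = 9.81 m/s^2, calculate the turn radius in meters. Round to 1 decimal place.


Step 1: V^2 = 110.7^2 = 12254.49
Step 2: n^2 - 1 = 2.1^2 - 1 = 3.41
Step 3: sqrt(3.41) = 1.846619
Step 4: R = 12254.49 / (9.81 * 1.846619) = 676.5 m

676.5


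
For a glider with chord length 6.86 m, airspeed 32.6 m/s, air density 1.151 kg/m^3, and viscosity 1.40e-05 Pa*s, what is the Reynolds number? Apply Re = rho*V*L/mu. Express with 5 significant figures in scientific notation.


Step 1: Numerator = rho * V * L = 1.151 * 32.6 * 6.86 = 257.405036
Step 2: Re = 257.405036 / 1.40e-05
Step 3: Re = 1.8386e+07

1.8386e+07


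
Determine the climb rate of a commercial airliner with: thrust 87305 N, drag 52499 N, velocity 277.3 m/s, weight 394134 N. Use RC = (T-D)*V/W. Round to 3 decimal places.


Step 1: Excess thrust = T - D = 87305 - 52499 = 34806 N
Step 2: Excess power = 34806 * 277.3 = 9651703.8 W
Step 3: RC = 9651703.8 / 394134 = 24.488 m/s

24.488


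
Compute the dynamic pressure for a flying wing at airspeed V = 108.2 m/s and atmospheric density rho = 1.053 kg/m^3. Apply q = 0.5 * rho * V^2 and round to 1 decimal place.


Step 1: V^2 = 108.2^2 = 11707.24
Step 2: q = 0.5 * 1.053 * 11707.24
Step 3: q = 6163.9 Pa

6163.9


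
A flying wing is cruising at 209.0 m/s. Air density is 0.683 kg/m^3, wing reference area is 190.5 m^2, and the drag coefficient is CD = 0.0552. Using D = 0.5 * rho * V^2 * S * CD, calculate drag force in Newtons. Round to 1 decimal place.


Step 1: Dynamic pressure q = 0.5 * 0.683 * 209.0^2 = 14917.0615 Pa
Step 2: Drag D = q * S * CD = 14917.0615 * 190.5 * 0.0552
Step 3: D = 156861.9 N

156861.9


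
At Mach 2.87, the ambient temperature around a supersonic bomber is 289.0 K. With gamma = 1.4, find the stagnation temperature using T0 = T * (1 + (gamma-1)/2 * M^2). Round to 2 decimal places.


Step 1: (gamma-1)/2 = 0.2
Step 2: M^2 = 8.2369
Step 3: 1 + 0.2 * 8.2369 = 2.64738
Step 4: T0 = 289.0 * 2.64738 = 765.09 K

765.09


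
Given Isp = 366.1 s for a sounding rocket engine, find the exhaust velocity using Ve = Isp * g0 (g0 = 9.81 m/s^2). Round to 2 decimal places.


Step 1: Ve = Isp * g0 = 366.1 * 9.81
Step 2: Ve = 3591.44 m/s

3591.44


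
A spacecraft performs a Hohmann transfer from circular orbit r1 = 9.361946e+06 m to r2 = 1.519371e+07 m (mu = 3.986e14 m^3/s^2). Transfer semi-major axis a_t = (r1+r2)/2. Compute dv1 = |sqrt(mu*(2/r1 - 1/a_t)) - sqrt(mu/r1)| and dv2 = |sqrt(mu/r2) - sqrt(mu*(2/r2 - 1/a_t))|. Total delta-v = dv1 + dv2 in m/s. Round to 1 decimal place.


Step 1: Transfer semi-major axis a_t = (9.361946e+06 + 1.519371e+07) / 2 = 1.227783e+07 m
Step 2: v1 (circular at r1) = sqrt(mu/r1) = 6525.08 m/s
Step 3: v_t1 = sqrt(mu*(2/r1 - 1/a_t)) = 7258.66 m/s
Step 4: dv1 = |7258.66 - 6525.08| = 733.59 m/s
Step 5: v2 (circular at r2) = 5121.97 m/s, v_t2 = 4472.59 m/s
Step 6: dv2 = |5121.97 - 4472.59| = 649.38 m/s
Step 7: Total delta-v = 733.59 + 649.38 = 1383.0 m/s

1383.0


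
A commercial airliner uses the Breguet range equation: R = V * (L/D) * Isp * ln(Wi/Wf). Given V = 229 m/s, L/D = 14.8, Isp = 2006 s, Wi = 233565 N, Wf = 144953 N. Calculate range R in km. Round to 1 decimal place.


Step 1: Coefficient = V * (L/D) * Isp = 229 * 14.8 * 2006 = 6798735.2 m
Step 2: Wi/Wf = 233565 / 144953 = 1.611315
Step 3: ln(1.611315) = 0.477051
Step 4: R = 6798735.2 * 0.477051 = 3243342.5 m = 3243.3 km

3243.3


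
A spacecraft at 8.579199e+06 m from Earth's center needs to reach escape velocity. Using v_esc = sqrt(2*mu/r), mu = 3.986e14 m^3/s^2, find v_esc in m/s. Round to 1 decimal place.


Step 1: 2*mu/r = 2 * 3.986e14 / 8.579199e+06 = 92922427.8397
Step 2: v_esc = sqrt(92922427.8397) = 9639.6 m/s

9639.6


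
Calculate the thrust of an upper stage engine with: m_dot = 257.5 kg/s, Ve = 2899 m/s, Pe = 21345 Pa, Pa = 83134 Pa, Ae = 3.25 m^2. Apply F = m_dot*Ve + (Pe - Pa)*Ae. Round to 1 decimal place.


Step 1: Momentum thrust = m_dot * Ve = 257.5 * 2899 = 746492.5 N
Step 2: Pressure thrust = (Pe - Pa) * Ae = (21345 - 83134) * 3.25 = -200814.25 N
Step 3: Total thrust F = 746492.5 + -200814.25 = 545678.3 N

545678.3


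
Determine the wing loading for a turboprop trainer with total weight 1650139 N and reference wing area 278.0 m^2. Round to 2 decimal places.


Step 1: Wing loading = W / S = 1650139 / 278.0
Step 2: Wing loading = 5935.75 N/m^2

5935.75


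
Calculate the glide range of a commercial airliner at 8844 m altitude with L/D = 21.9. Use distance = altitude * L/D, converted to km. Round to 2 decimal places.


Step 1: Glide distance = altitude * L/D = 8844 * 21.9 = 193683.6 m
Step 2: Convert to km: 193683.6 / 1000 = 193.68 km

193.68


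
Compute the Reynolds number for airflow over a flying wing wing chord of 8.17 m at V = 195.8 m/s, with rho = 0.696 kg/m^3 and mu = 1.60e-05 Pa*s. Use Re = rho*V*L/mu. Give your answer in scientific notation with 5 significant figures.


Step 1: Numerator = rho * V * L = 0.696 * 195.8 * 8.17 = 1113.381456
Step 2: Re = 1113.381456 / 1.60e-05
Step 3: Re = 6.9586e+07

6.9586e+07


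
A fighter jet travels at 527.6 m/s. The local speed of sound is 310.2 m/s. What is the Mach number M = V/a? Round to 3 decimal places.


Step 1: M = V / a = 527.6 / 310.2
Step 2: M = 1.701

1.701


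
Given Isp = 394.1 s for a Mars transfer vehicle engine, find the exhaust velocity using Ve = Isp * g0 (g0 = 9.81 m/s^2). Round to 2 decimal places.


Step 1: Ve = Isp * g0 = 394.1 * 9.81
Step 2: Ve = 3866.12 m/s

3866.12


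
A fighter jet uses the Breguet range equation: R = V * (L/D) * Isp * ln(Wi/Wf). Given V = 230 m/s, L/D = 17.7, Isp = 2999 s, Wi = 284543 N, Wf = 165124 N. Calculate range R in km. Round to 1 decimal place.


Step 1: Coefficient = V * (L/D) * Isp = 230 * 17.7 * 2999 = 12208929.0 m
Step 2: Wi/Wf = 284543 / 165124 = 1.723208
Step 3: ln(1.723208) = 0.544188
Step 4: R = 12208929.0 * 0.544188 = 6643948.7 m = 6643.9 km

6643.9


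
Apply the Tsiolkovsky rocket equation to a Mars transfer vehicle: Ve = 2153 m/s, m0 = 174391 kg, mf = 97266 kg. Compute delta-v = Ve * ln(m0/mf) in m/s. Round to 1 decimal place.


Step 1: Mass ratio m0/mf = 174391 / 97266 = 1.792929
Step 2: ln(1.792929) = 0.58385
Step 3: delta-v = 2153 * 0.58385 = 1257.0 m/s

1257.0


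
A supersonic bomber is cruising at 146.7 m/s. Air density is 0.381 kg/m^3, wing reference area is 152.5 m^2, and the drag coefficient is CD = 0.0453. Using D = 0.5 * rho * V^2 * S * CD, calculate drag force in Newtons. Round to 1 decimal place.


Step 1: Dynamic pressure q = 0.5 * 0.381 * 146.7^2 = 4099.7295 Pa
Step 2: Drag D = q * S * CD = 4099.7295 * 152.5 * 0.0453
Step 3: D = 28322.0 N

28322.0


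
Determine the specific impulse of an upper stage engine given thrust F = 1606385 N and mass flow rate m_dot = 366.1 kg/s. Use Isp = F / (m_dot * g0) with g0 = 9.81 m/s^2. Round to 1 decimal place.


Step 1: m_dot * g0 = 366.1 * 9.81 = 3591.44
Step 2: Isp = 1606385 / 3591.44 = 447.3 s

447.3


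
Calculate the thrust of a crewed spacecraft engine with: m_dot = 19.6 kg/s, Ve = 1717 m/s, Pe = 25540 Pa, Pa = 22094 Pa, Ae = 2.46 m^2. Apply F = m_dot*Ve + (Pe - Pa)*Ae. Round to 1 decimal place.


Step 1: Momentum thrust = m_dot * Ve = 19.6 * 1717 = 33653.2 N
Step 2: Pressure thrust = (Pe - Pa) * Ae = (25540 - 22094) * 2.46 = 8477.16 N
Step 3: Total thrust F = 33653.2 + 8477.16 = 42130.4 N

42130.4


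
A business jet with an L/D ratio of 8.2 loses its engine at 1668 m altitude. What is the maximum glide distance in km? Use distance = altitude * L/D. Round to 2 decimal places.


Step 1: Glide distance = altitude * L/D = 1668 * 8.2 = 13677.6 m
Step 2: Convert to km: 13677.6 / 1000 = 13.68 km

13.68


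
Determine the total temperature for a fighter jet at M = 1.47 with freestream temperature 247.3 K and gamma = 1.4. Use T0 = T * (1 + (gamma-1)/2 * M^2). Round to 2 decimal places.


Step 1: (gamma-1)/2 = 0.2
Step 2: M^2 = 2.1609
Step 3: 1 + 0.2 * 2.1609 = 1.43218
Step 4: T0 = 247.3 * 1.43218 = 354.18 K

354.18


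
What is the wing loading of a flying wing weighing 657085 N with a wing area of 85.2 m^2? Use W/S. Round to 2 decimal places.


Step 1: Wing loading = W / S = 657085 / 85.2
Step 2: Wing loading = 7712.27 N/m^2

7712.27


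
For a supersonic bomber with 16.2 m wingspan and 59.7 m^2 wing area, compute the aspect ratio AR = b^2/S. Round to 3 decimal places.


Step 1: b^2 = 16.2^2 = 262.44
Step 2: AR = 262.44 / 59.7 = 4.396

4.396


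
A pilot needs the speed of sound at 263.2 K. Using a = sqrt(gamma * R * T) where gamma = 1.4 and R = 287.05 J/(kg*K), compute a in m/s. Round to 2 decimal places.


Step 1: gamma * R * T = 1.4 * 287.05 * 263.2 = 105772.184
Step 2: a = sqrt(105772.184) = 325.23 m/s

325.23


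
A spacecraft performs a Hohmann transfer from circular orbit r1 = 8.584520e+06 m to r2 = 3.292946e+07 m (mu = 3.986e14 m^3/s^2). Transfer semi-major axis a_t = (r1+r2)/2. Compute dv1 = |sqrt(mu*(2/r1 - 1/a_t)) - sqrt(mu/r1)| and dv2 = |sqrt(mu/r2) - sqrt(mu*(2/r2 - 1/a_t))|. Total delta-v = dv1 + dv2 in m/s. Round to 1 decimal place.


Step 1: Transfer semi-major axis a_t = (8.584520e+06 + 3.292946e+07) / 2 = 2.075699e+07 m
Step 2: v1 (circular at r1) = sqrt(mu/r1) = 6814.13 m/s
Step 3: v_t1 = sqrt(mu*(2/r1 - 1/a_t)) = 8582.64 m/s
Step 4: dv1 = |8582.64 - 6814.13| = 1768.5 m/s
Step 5: v2 (circular at r2) = 3479.18 m/s, v_t2 = 2237.44 m/s
Step 6: dv2 = |3479.18 - 2237.44| = 1241.73 m/s
Step 7: Total delta-v = 1768.5 + 1241.73 = 3010.2 m/s

3010.2


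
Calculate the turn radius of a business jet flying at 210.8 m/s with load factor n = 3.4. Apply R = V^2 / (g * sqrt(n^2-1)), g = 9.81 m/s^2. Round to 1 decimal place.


Step 1: V^2 = 210.8^2 = 44436.64
Step 2: n^2 - 1 = 3.4^2 - 1 = 10.56
Step 3: sqrt(10.56) = 3.249615
Step 4: R = 44436.64 / (9.81 * 3.249615) = 1393.9 m

1393.9


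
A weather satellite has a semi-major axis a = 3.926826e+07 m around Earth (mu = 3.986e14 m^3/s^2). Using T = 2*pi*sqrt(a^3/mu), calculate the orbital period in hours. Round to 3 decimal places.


Step 1: a^3 / mu = 6.055151e+22 / 3.986e14 = 1.519105e+08
Step 2: sqrt(1.519105e+08) = 12325.1961 s
Step 3: T = 2*pi * 12325.1961 = 77441.49 s
Step 4: T in hours = 77441.49 / 3600 = 21.512 hours

21.512


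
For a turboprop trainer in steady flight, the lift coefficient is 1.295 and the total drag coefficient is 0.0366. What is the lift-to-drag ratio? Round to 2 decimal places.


Step 1: L/D = CL / CD = 1.295 / 0.0366
Step 2: L/D = 35.38

35.38


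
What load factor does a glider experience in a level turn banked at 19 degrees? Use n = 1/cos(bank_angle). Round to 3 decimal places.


Step 1: Convert 19 degrees to radians = 0.331613
Step 2: cos(19 deg) = 0.945519
Step 3: n = 1 / 0.945519 = 1.058

1.058


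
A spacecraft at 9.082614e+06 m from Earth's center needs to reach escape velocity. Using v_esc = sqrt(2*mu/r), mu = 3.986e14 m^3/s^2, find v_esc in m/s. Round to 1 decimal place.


Step 1: 2*mu/r = 2 * 3.986e14 / 9.082614e+06 = 87772088.5199
Step 2: v_esc = sqrt(87772088.5199) = 9368.7 m/s

9368.7


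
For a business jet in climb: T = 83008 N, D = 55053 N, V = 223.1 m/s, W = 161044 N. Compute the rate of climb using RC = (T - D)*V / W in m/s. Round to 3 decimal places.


Step 1: Excess thrust = T - D = 83008 - 55053 = 27955 N
Step 2: Excess power = 27955 * 223.1 = 6236760.5 W
Step 3: RC = 6236760.5 / 161044 = 38.727 m/s

38.727


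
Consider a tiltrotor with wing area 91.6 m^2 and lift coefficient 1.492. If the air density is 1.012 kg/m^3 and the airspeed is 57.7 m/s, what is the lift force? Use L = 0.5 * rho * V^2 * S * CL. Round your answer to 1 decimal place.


Step 1: Calculate dynamic pressure q = 0.5 * 1.012 * 57.7^2 = 0.5 * 1.012 * 3329.29 = 1684.6207 Pa
Step 2: Multiply by wing area and lift coefficient: L = 1684.6207 * 91.6 * 1.492
Step 3: L = 154311.2598 * 1.492 = 230232.4 N

230232.4


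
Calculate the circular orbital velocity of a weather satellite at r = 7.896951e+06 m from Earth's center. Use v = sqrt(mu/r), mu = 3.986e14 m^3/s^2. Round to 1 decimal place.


Step 1: mu / r = 3.986e14 / 7.896951e+06 = 50475177.0652
Step 2: v = sqrt(50475177.0652) = 7104.6 m/s

7104.6


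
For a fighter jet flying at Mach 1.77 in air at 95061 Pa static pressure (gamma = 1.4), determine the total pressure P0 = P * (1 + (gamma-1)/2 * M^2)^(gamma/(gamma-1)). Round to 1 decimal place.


Step 1: (gamma-1)/2 * M^2 = 0.2 * 3.1329 = 0.62658
Step 2: 1 + 0.62658 = 1.62658
Step 3: Exponent gamma/(gamma-1) = 3.5
Step 4: P0 = 95061 * 1.62658^3.5 = 521754.7 Pa

521754.7


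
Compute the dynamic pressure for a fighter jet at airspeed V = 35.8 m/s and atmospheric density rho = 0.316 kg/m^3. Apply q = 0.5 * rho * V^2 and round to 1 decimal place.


Step 1: V^2 = 35.8^2 = 1281.64
Step 2: q = 0.5 * 0.316 * 1281.64
Step 3: q = 202.5 Pa

202.5


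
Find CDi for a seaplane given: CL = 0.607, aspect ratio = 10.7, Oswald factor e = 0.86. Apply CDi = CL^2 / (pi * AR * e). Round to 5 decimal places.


Step 1: CL^2 = 0.607^2 = 0.368449
Step 2: pi * AR * e = 3.14159 * 10.7 * 0.86 = 28.908936
Step 3: CDi = 0.368449 / 28.908936 = 0.01275

0.01275


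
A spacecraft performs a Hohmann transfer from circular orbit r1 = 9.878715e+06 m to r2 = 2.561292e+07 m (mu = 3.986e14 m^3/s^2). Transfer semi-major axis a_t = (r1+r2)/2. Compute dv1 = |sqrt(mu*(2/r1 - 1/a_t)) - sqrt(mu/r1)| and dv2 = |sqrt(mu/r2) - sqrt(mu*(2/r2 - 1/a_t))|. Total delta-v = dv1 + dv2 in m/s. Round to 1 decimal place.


Step 1: Transfer semi-major axis a_t = (9.878715e+06 + 2.561292e+07) / 2 = 1.774582e+07 m
Step 2: v1 (circular at r1) = sqrt(mu/r1) = 6352.12 m/s
Step 3: v_t1 = sqrt(mu*(2/r1 - 1/a_t)) = 7631.33 m/s
Step 4: dv1 = |7631.33 - 6352.12| = 1279.21 m/s
Step 5: v2 (circular at r2) = 3944.93 m/s, v_t2 = 2943.35 m/s
Step 6: dv2 = |3944.93 - 2943.35| = 1001.58 m/s
Step 7: Total delta-v = 1279.21 + 1001.58 = 2280.8 m/s

2280.8


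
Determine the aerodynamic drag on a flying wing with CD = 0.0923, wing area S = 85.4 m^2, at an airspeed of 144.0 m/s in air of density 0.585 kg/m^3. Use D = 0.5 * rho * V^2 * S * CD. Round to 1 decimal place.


Step 1: Dynamic pressure q = 0.5 * 0.585 * 144.0^2 = 6065.28 Pa
Step 2: Drag D = q * S * CD = 6065.28 * 85.4 * 0.0923
Step 3: D = 47809.1 N

47809.1


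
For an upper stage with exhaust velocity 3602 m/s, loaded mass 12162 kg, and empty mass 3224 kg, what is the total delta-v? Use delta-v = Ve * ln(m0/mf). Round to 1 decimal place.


Step 1: Mass ratio m0/mf = 12162 / 3224 = 3.772333
Step 2: ln(3.772333) = 1.327694
Step 3: delta-v = 3602 * 1.327694 = 4782.4 m/s

4782.4


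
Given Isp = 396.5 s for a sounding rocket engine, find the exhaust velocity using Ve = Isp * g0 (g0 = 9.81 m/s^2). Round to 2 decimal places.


Step 1: Ve = Isp * g0 = 396.5 * 9.81
Step 2: Ve = 3889.67 m/s

3889.67


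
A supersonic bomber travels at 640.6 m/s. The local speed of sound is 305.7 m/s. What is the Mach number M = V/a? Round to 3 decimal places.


Step 1: M = V / a = 640.6 / 305.7
Step 2: M = 2.096

2.096


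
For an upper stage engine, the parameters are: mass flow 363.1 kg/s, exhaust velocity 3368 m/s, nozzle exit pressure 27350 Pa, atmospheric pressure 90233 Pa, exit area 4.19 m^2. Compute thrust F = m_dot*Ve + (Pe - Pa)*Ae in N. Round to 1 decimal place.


Step 1: Momentum thrust = m_dot * Ve = 363.1 * 3368 = 1222920.8 N
Step 2: Pressure thrust = (Pe - Pa) * Ae = (27350 - 90233) * 4.19 = -263479.77 N
Step 3: Total thrust F = 1222920.8 + -263479.77 = 959441.0 N

959441.0


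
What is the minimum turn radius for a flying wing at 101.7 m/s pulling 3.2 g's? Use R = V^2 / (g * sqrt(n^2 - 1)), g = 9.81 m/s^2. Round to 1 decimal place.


Step 1: V^2 = 101.7^2 = 10342.89
Step 2: n^2 - 1 = 3.2^2 - 1 = 9.24
Step 3: sqrt(9.24) = 3.039737
Step 4: R = 10342.89 / (9.81 * 3.039737) = 346.8 m

346.8


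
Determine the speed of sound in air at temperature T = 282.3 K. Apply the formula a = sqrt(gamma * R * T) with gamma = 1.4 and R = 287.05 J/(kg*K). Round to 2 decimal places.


Step 1: gamma * R * T = 1.4 * 287.05 * 282.3 = 113447.901
Step 2: a = sqrt(113447.901) = 336.82 m/s

336.82


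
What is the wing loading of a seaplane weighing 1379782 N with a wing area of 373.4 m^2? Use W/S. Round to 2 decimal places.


Step 1: Wing loading = W / S = 1379782 / 373.4
Step 2: Wing loading = 3695.18 N/m^2

3695.18


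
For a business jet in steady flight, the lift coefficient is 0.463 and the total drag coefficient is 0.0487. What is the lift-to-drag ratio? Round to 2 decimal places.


Step 1: L/D = CL / CD = 0.463 / 0.0487
Step 2: L/D = 9.51

9.51


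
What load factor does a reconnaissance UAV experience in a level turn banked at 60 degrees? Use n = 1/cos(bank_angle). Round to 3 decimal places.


Step 1: Convert 60 degrees to radians = 1.047198
Step 2: cos(60 deg) = 0.5
Step 3: n = 1 / 0.5 = 2.000

2.000


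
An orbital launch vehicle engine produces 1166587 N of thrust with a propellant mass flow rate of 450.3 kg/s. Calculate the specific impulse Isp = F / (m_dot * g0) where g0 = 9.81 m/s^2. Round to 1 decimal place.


Step 1: m_dot * g0 = 450.3 * 9.81 = 4417.44
Step 2: Isp = 1166587 / 4417.44 = 264.1 s

264.1


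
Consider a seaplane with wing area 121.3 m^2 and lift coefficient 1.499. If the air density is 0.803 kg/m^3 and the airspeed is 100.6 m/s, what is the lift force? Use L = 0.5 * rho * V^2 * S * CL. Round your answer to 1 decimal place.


Step 1: Calculate dynamic pressure q = 0.5 * 0.803 * 100.6^2 = 0.5 * 0.803 * 10120.36 = 4063.3245 Pa
Step 2: Multiply by wing area and lift coefficient: L = 4063.3245 * 121.3 * 1.499
Step 3: L = 492881.2667 * 1.499 = 738829.0 N

738829.0


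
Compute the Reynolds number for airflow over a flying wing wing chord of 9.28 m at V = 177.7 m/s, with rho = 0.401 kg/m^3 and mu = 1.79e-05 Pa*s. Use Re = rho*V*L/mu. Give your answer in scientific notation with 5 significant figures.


Step 1: Numerator = rho * V * L = 0.401 * 177.7 * 9.28 = 661.271456
Step 2: Re = 661.271456 / 1.79e-05
Step 3: Re = 3.6943e+07

3.6943e+07


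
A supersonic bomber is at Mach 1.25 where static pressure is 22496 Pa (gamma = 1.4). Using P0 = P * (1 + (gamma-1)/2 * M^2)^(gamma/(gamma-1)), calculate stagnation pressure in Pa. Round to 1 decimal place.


Step 1: (gamma-1)/2 * M^2 = 0.2 * 1.5625 = 0.3125
Step 2: 1 + 0.3125 = 1.3125
Step 3: Exponent gamma/(gamma-1) = 3.5
Step 4: P0 = 22496 * 1.3125^3.5 = 58271.1 Pa

58271.1


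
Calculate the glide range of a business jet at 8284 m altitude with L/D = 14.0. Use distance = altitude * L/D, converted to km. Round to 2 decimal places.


Step 1: Glide distance = altitude * L/D = 8284 * 14.0 = 115976.0 m
Step 2: Convert to km: 115976.0 / 1000 = 115.98 km

115.98


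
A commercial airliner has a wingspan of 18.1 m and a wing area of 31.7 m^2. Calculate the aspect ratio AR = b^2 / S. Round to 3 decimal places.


Step 1: b^2 = 18.1^2 = 327.61
Step 2: AR = 327.61 / 31.7 = 10.335

10.335


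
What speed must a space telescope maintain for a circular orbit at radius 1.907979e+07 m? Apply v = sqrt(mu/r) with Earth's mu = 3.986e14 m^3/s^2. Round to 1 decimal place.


Step 1: mu / r = 3.986e14 / 1.907979e+07 = 20891215.2597
Step 2: v = sqrt(20891215.2597) = 4570.7 m/s

4570.7


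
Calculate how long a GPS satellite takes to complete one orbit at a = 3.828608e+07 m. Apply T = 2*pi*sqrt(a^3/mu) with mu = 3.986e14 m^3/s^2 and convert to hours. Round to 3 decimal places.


Step 1: a^3 / mu = 5.612065e+22 / 3.986e14 = 1.407944e+08
Step 2: sqrt(1.407944e+08) = 11865.682 s
Step 3: T = 2*pi * 11865.682 = 74554.28 s
Step 4: T in hours = 74554.28 / 3600 = 20.710 hours

20.710


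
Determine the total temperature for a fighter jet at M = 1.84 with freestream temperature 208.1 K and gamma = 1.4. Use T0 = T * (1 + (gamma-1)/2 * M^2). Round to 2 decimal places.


Step 1: (gamma-1)/2 = 0.2
Step 2: M^2 = 3.3856
Step 3: 1 + 0.2 * 3.3856 = 1.67712
Step 4: T0 = 208.1 * 1.67712 = 349.01 K

349.01


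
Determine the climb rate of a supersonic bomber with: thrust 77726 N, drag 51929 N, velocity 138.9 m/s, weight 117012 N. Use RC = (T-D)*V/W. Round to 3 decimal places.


Step 1: Excess thrust = T - D = 77726 - 51929 = 25797 N
Step 2: Excess power = 25797 * 138.9 = 3583203.3 W
Step 3: RC = 3583203.3 / 117012 = 30.623 m/s

30.623


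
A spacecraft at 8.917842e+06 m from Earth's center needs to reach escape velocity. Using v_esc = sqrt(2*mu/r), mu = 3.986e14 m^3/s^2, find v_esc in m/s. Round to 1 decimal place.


Step 1: 2*mu/r = 2 * 3.986e14 / 8.917842e+06 = 89393824.201
Step 2: v_esc = sqrt(89393824.201) = 9454.8 m/s

9454.8


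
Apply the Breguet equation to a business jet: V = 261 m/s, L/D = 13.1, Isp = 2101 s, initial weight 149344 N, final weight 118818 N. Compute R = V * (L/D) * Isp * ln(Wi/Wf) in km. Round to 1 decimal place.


Step 1: Coefficient = V * (L/D) * Isp = 261 * 13.1 * 2101 = 7183529.1 m
Step 2: Wi/Wf = 149344 / 118818 = 1.256914
Step 3: ln(1.256914) = 0.228659
Step 4: R = 7183529.1 * 0.228659 = 1642581.9 m = 1642.6 km

1642.6


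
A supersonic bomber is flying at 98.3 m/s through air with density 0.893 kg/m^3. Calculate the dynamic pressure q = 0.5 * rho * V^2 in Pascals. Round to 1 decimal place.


Step 1: V^2 = 98.3^2 = 9662.89
Step 2: q = 0.5 * 0.893 * 9662.89
Step 3: q = 4314.5 Pa

4314.5


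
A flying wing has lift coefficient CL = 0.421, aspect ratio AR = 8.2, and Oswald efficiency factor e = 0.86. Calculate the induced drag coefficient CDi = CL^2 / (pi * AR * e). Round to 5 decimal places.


Step 1: CL^2 = 0.421^2 = 0.177241
Step 2: pi * AR * e = 3.14159 * 8.2 * 0.86 = 22.154511
Step 3: CDi = 0.177241 / 22.154511 = 0.00800

0.00800


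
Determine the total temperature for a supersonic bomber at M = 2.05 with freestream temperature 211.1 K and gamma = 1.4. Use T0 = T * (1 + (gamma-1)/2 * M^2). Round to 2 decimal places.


Step 1: (gamma-1)/2 = 0.2
Step 2: M^2 = 4.2025
Step 3: 1 + 0.2 * 4.2025 = 1.8405
Step 4: T0 = 211.1 * 1.8405 = 388.53 K

388.53


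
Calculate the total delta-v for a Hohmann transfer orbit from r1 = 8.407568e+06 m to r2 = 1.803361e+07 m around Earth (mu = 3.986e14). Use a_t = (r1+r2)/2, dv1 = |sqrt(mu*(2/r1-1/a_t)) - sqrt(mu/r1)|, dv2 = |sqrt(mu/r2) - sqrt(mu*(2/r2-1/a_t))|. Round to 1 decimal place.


Step 1: Transfer semi-major axis a_t = (8.407568e+06 + 1.803361e+07) / 2 = 1.322059e+07 m
Step 2: v1 (circular at r1) = sqrt(mu/r1) = 6885.47 m/s
Step 3: v_t1 = sqrt(mu*(2/r1 - 1/a_t)) = 8041.73 m/s
Step 4: dv1 = |8041.73 - 6885.47| = 1156.26 m/s
Step 5: v2 (circular at r2) = 4701.4 m/s, v_t2 = 3749.19 m/s
Step 6: dv2 = |4701.4 - 3749.19| = 952.21 m/s
Step 7: Total delta-v = 1156.26 + 952.21 = 2108.5 m/s

2108.5


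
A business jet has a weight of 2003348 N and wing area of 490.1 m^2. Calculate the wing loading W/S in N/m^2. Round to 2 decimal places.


Step 1: Wing loading = W / S = 2003348 / 490.1
Step 2: Wing loading = 4087.63 N/m^2

4087.63


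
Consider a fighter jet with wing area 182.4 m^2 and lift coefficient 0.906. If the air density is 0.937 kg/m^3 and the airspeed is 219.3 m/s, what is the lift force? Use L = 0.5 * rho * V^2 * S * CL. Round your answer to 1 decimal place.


Step 1: Calculate dynamic pressure q = 0.5 * 0.937 * 219.3^2 = 0.5 * 0.937 * 48092.49 = 22531.3316 Pa
Step 2: Multiply by wing area and lift coefficient: L = 22531.3316 * 182.4 * 0.906
Step 3: L = 4109714.8775 * 0.906 = 3723401.7 N

3723401.7


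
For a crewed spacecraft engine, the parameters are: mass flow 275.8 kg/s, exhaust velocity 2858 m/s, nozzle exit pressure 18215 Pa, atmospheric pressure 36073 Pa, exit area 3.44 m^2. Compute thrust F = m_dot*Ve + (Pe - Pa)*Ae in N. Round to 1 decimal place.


Step 1: Momentum thrust = m_dot * Ve = 275.8 * 2858 = 788236.4 N
Step 2: Pressure thrust = (Pe - Pa) * Ae = (18215 - 36073) * 3.44 = -61431.52 N
Step 3: Total thrust F = 788236.4 + -61431.52 = 726804.9 N

726804.9


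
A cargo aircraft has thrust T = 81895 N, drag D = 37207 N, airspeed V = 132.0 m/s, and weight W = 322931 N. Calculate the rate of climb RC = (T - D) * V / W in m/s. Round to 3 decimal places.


Step 1: Excess thrust = T - D = 81895 - 37207 = 44688 N
Step 2: Excess power = 44688 * 132.0 = 5898816.0 W
Step 3: RC = 5898816.0 / 322931 = 18.266 m/s

18.266


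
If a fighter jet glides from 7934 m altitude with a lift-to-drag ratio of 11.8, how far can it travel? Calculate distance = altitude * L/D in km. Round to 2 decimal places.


Step 1: Glide distance = altitude * L/D = 7934 * 11.8 = 93621.2 m
Step 2: Convert to km: 93621.2 / 1000 = 93.62 km

93.62


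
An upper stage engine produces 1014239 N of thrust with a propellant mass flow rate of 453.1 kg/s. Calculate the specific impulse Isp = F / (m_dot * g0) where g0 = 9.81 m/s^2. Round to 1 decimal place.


Step 1: m_dot * g0 = 453.1 * 9.81 = 4444.91
Step 2: Isp = 1014239 / 4444.91 = 228.2 s

228.2


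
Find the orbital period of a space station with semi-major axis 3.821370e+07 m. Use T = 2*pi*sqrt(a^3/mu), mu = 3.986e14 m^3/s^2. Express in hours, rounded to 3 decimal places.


Step 1: a^3 / mu = 5.580296e+22 / 3.986e14 = 1.399974e+08
Step 2: sqrt(1.399974e+08) = 11832.0498 s
Step 3: T = 2*pi * 11832.0498 = 74342.96 s
Step 4: T in hours = 74342.96 / 3600 = 20.651 hours

20.651


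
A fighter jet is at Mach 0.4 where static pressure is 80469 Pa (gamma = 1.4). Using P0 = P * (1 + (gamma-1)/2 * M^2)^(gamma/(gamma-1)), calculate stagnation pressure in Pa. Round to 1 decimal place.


Step 1: (gamma-1)/2 * M^2 = 0.2 * 0.16 = 0.032
Step 2: 1 + 0.032 = 1.032
Step 3: Exponent gamma/(gamma-1) = 3.5
Step 4: P0 = 80469 * 1.032^3.5 = 89847.8 Pa

89847.8


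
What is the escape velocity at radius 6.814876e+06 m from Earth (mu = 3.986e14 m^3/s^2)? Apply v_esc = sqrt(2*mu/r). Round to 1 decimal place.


Step 1: 2*mu/r = 2 * 3.986e14 / 6.814876e+06 = 116979384.5112
Step 2: v_esc = sqrt(116979384.5112) = 10815.7 m/s

10815.7


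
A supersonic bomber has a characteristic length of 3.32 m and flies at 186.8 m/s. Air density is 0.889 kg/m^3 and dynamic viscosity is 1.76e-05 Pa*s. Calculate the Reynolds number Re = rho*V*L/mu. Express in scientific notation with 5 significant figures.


Step 1: Numerator = rho * V * L = 0.889 * 186.8 * 3.32 = 551.336464
Step 2: Re = 551.336464 / 1.76e-05
Step 3: Re = 3.1326e+07

3.1326e+07


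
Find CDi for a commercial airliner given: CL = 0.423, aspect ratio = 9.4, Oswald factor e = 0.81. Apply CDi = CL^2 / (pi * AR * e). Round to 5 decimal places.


Step 1: CL^2 = 0.423^2 = 0.178929
Step 2: pi * AR * e = 3.14159 * 9.4 * 0.81 = 23.920086
Step 3: CDi = 0.178929 / 23.920086 = 0.00748

0.00748


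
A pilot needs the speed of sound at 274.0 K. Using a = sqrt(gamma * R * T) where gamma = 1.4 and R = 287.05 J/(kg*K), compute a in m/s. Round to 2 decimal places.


Step 1: gamma * R * T = 1.4 * 287.05 * 274.0 = 110112.38
Step 2: a = sqrt(110112.38) = 331.83 m/s

331.83


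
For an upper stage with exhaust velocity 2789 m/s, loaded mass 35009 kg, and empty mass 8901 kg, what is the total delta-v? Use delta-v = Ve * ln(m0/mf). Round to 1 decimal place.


Step 1: Mass ratio m0/mf = 35009 / 8901 = 3.933154
Step 2: ln(3.933154) = 1.369442
Step 3: delta-v = 2789 * 1.369442 = 3819.4 m/s

3819.4


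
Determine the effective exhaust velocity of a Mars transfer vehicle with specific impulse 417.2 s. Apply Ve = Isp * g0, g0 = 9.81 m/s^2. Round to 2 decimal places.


Step 1: Ve = Isp * g0 = 417.2 * 9.81
Step 2: Ve = 4092.73 m/s

4092.73


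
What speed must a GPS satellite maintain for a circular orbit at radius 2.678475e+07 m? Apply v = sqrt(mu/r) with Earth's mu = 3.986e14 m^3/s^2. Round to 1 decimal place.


Step 1: mu / r = 3.986e14 / 2.678475e+07 = 14881602.4044
Step 2: v = sqrt(14881602.4044) = 3857.7 m/s

3857.7


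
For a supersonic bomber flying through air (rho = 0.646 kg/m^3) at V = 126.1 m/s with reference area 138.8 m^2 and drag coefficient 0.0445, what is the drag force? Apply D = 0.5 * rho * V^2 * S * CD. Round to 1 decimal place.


Step 1: Dynamic pressure q = 0.5 * 0.646 * 126.1^2 = 5136.0908 Pa
Step 2: Drag D = q * S * CD = 5136.0908 * 138.8 * 0.0445
Step 3: D = 31723.6 N

31723.6


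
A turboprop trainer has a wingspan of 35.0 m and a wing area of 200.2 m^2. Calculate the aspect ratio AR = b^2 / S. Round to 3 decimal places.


Step 1: b^2 = 35.0^2 = 1225.0
Step 2: AR = 1225.0 / 200.2 = 6.119

6.119


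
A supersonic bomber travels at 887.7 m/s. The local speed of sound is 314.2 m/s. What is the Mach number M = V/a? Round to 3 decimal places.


Step 1: M = V / a = 887.7 / 314.2
Step 2: M = 2.825

2.825


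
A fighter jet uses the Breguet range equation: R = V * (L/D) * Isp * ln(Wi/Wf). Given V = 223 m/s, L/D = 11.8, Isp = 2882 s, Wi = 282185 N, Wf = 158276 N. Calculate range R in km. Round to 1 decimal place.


Step 1: Coefficient = V * (L/D) * Isp = 223 * 11.8 * 2882 = 7583694.8 m
Step 2: Wi/Wf = 282185 / 158276 = 1.782867
Step 3: ln(1.782867) = 0.578223
Step 4: R = 7583694.8 * 0.578223 = 4385063.3 m = 4385.1 km

4385.1


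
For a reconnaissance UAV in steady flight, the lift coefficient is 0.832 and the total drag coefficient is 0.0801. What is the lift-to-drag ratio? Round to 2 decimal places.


Step 1: L/D = CL / CD = 0.832 / 0.0801
Step 2: L/D = 10.39

10.39


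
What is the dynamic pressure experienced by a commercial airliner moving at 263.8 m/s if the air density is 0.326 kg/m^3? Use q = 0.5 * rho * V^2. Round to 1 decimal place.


Step 1: V^2 = 263.8^2 = 69590.44
Step 2: q = 0.5 * 0.326 * 69590.44
Step 3: q = 11343.2 Pa

11343.2


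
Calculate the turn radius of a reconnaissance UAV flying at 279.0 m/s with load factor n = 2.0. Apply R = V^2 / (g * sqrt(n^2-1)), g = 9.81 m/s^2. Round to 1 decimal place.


Step 1: V^2 = 279.0^2 = 77841.0
Step 2: n^2 - 1 = 2.0^2 - 1 = 3.0
Step 3: sqrt(3.0) = 1.732051
Step 4: R = 77841.0 / (9.81 * 1.732051) = 4581.2 m

4581.2


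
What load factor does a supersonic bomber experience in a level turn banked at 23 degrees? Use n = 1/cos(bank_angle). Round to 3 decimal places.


Step 1: Convert 23 degrees to radians = 0.401426
Step 2: cos(23 deg) = 0.920505
Step 3: n = 1 / 0.920505 = 1.086

1.086


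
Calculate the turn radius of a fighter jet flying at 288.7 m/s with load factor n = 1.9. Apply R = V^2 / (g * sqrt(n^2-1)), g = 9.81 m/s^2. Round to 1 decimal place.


Step 1: V^2 = 288.7^2 = 83347.69
Step 2: n^2 - 1 = 1.9^2 - 1 = 2.61
Step 3: sqrt(2.61) = 1.615549
Step 4: R = 83347.69 / (9.81 * 1.615549) = 5259.0 m

5259.0


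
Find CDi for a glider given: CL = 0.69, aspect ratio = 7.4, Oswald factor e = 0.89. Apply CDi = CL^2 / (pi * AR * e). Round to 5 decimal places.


Step 1: CL^2 = 0.69^2 = 0.4761
Step 2: pi * AR * e = 3.14159 * 7.4 * 0.89 = 20.690529
Step 3: CDi = 0.4761 / 20.690529 = 0.02301

0.02301


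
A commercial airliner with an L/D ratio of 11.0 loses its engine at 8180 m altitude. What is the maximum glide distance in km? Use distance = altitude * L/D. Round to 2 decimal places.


Step 1: Glide distance = altitude * L/D = 8180 * 11.0 = 89980.0 m
Step 2: Convert to km: 89980.0 / 1000 = 89.98 km

89.98


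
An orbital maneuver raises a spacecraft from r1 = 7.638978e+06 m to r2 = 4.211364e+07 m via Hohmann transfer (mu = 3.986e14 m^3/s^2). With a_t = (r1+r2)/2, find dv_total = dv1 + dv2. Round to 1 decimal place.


Step 1: Transfer semi-major axis a_t = (7.638978e+06 + 4.211364e+07) / 2 = 2.487631e+07 m
Step 2: v1 (circular at r1) = sqrt(mu/r1) = 7223.56 m/s
Step 3: v_t1 = sqrt(mu*(2/r1 - 1/a_t)) = 9398.74 m/s
Step 4: dv1 = |9398.74 - 7223.56| = 2175.18 m/s
Step 5: v2 (circular at r2) = 3076.5 m/s, v_t2 = 1704.83 m/s
Step 6: dv2 = |3076.5 - 1704.83| = 1371.67 m/s
Step 7: Total delta-v = 2175.18 + 1371.67 = 3546.8 m/s

3546.8


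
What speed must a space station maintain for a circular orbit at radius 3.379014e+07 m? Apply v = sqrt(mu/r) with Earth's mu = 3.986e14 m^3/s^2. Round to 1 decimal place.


Step 1: mu / r = 3.986e14 / 3.379014e+07 = 11796340.5893
Step 2: v = sqrt(11796340.5893) = 3434.6 m/s

3434.6


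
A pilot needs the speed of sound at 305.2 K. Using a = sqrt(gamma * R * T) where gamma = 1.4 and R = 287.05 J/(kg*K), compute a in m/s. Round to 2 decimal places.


Step 1: gamma * R * T = 1.4 * 287.05 * 305.2 = 122650.724
Step 2: a = sqrt(122650.724) = 350.22 m/s

350.22


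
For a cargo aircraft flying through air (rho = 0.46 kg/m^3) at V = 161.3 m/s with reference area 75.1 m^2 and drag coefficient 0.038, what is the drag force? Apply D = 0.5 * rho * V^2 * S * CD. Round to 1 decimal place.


Step 1: Dynamic pressure q = 0.5 * 0.46 * 161.3^2 = 5984.0687 Pa
Step 2: Drag D = q * S * CD = 5984.0687 * 75.1 * 0.038
Step 3: D = 17077.3 N

17077.3


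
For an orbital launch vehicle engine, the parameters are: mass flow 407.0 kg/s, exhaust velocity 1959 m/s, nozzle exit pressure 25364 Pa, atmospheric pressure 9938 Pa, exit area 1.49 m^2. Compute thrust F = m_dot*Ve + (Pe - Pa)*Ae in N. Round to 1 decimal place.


Step 1: Momentum thrust = m_dot * Ve = 407.0 * 1959 = 797313.0 N
Step 2: Pressure thrust = (Pe - Pa) * Ae = (25364 - 9938) * 1.49 = 22984.74 N
Step 3: Total thrust F = 797313.0 + 22984.74 = 820297.7 N

820297.7


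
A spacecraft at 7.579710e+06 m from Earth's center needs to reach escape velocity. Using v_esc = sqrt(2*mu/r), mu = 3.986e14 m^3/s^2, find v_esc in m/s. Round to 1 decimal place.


Step 1: 2*mu/r = 2 * 3.986e14 / 7.579710e+06 = 105175527.8236
Step 2: v_esc = sqrt(105175527.8236) = 10255.5 m/s

10255.5
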